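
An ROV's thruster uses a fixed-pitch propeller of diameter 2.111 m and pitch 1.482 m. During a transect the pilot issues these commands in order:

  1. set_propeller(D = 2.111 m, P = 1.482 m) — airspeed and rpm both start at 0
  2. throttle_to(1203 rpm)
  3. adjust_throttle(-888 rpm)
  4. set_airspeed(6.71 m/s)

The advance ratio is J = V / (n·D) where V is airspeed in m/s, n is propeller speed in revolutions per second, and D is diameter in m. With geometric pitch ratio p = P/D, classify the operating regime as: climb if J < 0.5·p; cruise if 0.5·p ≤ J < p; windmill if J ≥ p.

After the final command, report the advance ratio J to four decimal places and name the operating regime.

set_propeller: D = 2.111 m, P = 1.482 m (p = P/D = 0.702037); state ← (V=0, rpm=0)
throttle_to(1203): rpm ← 1203
adjust_throttle(-888): rpm ← 1203 -888 = 315
set_airspeed(6.71): V ← 6.71 m/s
final state: V = 6.71 m/s, rpm = 315 → n = rpm/60 = 5.250000 rev/s
J = V / (n·D) = 6.71 / (5.250000 × 2.111) = 0.605445
regime bands: climb J<0.3510 | cruise [0.3510, 0.7020) | windmill J≥0.7020
J = 0.6054 → cruise

J = 0.6054, regime = cruise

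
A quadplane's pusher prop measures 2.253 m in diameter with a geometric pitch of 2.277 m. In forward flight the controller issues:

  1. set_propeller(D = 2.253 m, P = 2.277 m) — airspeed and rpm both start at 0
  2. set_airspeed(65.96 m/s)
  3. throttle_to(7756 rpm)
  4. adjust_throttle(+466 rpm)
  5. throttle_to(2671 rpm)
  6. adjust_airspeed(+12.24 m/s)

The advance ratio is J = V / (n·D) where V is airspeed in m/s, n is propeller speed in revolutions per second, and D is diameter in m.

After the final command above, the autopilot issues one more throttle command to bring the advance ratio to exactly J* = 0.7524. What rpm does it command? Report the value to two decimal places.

set_propeller: D = 2.253 m, P = 2.277 m (p = P/D = 1.010652); state ← (V=0, rpm=0)
set_airspeed(65.96): V ← 65.96 m/s
throttle_to(7756): rpm ← 7756
adjust_throttle(+466): rpm ← 7756 +466 = 8222
throttle_to(2671): rpm ← 2671
adjust_airspeed(+12.24): V ← 65.96 +12.24 = 78.2 m/s
final state: V = 78.2 m/s, rpm = 2671 → n = rpm/60 = 44.516667 rev/s
target J* = 0.7524; solve J* = V/(n·D) for n: n = V/(J*·D) = 78.2/(0.7524 × 2.253) = 46.131415 rev/s
rpm = 60·n = 2767.884890

rpm = 2767.88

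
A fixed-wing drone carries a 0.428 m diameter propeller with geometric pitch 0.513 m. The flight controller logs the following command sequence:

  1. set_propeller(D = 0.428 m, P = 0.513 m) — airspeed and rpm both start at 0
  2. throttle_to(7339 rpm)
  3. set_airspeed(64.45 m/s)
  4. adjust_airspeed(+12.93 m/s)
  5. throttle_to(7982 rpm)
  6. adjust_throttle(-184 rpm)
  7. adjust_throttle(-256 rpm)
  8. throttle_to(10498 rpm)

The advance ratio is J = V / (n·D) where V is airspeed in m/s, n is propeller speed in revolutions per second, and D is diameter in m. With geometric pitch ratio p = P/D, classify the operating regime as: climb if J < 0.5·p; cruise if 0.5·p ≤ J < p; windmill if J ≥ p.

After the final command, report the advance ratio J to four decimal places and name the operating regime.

J = 1.0333, regime = cruise

set_propeller: D = 0.428 m, P = 0.513 m (p = P/D = 1.198598); state ← (V=0, rpm=0)
throttle_to(7339): rpm ← 7339
set_airspeed(64.45): V ← 64.45 m/s
adjust_airspeed(+12.93): V ← 64.45 +12.93 = 77.38 m/s
throttle_to(7982): rpm ← 7982
adjust_throttle(-184): rpm ← 7982 -184 = 7798
adjust_throttle(-256): rpm ← 7798 -256 = 7542
throttle_to(10498): rpm ← 10498
final state: V = 77.38 m/s, rpm = 10498 → n = rpm/60 = 174.966667 rev/s
J = V / (n·D) = 77.38 / (174.966667 × 0.428) = 1.033308
regime bands: climb J<0.5993 | cruise [0.5993, 1.1986) | windmill J≥1.1986
J = 1.0333 → cruise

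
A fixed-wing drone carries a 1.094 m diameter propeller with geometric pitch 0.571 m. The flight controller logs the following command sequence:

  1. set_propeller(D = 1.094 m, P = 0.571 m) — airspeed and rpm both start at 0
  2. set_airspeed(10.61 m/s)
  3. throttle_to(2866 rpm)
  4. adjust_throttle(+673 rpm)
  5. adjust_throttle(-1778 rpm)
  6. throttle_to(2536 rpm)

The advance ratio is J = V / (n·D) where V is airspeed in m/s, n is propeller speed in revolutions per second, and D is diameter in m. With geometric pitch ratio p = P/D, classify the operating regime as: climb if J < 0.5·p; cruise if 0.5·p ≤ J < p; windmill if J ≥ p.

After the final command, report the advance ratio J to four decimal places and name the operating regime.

J = 0.2295, regime = climb

set_propeller: D = 1.094 m, P = 0.571 m (p = P/D = 0.521938); state ← (V=0, rpm=0)
set_airspeed(10.61): V ← 10.61 m/s
throttle_to(2866): rpm ← 2866
adjust_throttle(+673): rpm ← 2866 +673 = 3539
adjust_throttle(-1778): rpm ← 3539 -1778 = 1761
throttle_to(2536): rpm ← 2536
final state: V = 10.61 m/s, rpm = 2536 → n = rpm/60 = 42.266667 rev/s
J = V / (n·D) = 10.61 / (42.266667 × 1.094) = 0.229456
regime bands: climb J<0.2610 | cruise [0.2610, 0.5219) | windmill J≥0.5219
J = 0.2295 → climb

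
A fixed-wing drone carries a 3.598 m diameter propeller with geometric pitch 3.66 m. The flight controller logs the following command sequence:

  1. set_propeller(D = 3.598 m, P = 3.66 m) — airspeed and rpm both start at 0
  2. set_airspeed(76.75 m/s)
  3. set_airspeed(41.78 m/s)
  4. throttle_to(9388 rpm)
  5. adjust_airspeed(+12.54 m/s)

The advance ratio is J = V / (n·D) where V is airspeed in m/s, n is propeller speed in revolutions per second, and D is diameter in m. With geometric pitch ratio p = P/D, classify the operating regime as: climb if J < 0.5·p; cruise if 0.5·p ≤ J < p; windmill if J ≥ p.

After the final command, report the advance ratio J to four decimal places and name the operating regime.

J = 0.0965, regime = climb

set_propeller: D = 3.598 m, P = 3.66 m (p = P/D = 1.017232); state ← (V=0, rpm=0)
set_airspeed(76.75): V ← 76.75 m/s
set_airspeed(41.78): V ← 41.78 m/s
throttle_to(9388): rpm ← 9388
adjust_airspeed(+12.54): V ← 41.78 +12.54 = 54.32 m/s
final state: V = 54.32 m/s, rpm = 9388 → n = rpm/60 = 156.466667 rev/s
J = V / (n·D) = 54.32 / (156.466667 × 3.598) = 0.096489
regime bands: climb J<0.5086 | cruise [0.5086, 1.0172) | windmill J≥1.0172
J = 0.0965 → climb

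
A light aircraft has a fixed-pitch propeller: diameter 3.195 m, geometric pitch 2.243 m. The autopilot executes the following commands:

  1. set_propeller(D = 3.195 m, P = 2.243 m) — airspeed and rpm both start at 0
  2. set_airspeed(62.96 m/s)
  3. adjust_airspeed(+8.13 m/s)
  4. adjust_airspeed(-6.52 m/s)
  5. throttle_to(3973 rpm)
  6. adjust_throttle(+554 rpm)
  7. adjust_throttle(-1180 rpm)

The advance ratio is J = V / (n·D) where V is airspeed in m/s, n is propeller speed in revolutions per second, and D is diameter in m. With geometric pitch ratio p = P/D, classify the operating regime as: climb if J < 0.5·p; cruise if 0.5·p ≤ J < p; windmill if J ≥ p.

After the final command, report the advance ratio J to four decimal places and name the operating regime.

J = 0.3623, regime = cruise

set_propeller: D = 3.195 m, P = 2.243 m (p = P/D = 0.702034); state ← (V=0, rpm=0)
set_airspeed(62.96): V ← 62.96 m/s
adjust_airspeed(+8.13): V ← 62.96 +8.13 = 71.09 m/s
adjust_airspeed(-6.52): V ← 71.09 -6.52 = 64.57 m/s
throttle_to(3973): rpm ← 3973
adjust_throttle(+554): rpm ← 3973 +554 = 4527
adjust_throttle(-1180): rpm ← 4527 -1180 = 3347
final state: V = 64.57 m/s, rpm = 3347 → n = rpm/60 = 55.783333 rev/s
J = V / (n·D) = 64.57 / (55.783333 × 3.195) = 0.362289
regime bands: climb J<0.3510 | cruise [0.3510, 0.7020) | windmill J≥0.7020
J = 0.3623 → cruise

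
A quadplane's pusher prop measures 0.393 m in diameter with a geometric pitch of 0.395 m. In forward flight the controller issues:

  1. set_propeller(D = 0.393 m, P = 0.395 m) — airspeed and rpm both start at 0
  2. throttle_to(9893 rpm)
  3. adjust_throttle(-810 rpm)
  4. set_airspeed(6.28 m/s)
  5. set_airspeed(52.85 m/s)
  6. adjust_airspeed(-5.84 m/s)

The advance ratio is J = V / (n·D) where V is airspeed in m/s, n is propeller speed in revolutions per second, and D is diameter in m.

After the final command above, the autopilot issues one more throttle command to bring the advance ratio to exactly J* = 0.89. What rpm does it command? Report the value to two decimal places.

rpm = 8064.16

set_propeller: D = 0.393 m, P = 0.395 m (p = P/D = 1.005089); state ← (V=0, rpm=0)
throttle_to(9893): rpm ← 9893
adjust_throttle(-810): rpm ← 9893 -810 = 9083
set_airspeed(6.28): V ← 6.28 m/s
set_airspeed(52.85): V ← 52.85 m/s
adjust_airspeed(-5.84): V ← 52.85 -5.84 = 47.01 m/s
final state: V = 47.01 m/s, rpm = 9083 → n = rpm/60 = 151.383333 rev/s
target J* = 0.89; solve J* = V/(n·D) for n: n = V/(J*·D) = 47.01/(0.89 × 0.393) = 134.402607 rev/s
rpm = 60·n = 8064.156446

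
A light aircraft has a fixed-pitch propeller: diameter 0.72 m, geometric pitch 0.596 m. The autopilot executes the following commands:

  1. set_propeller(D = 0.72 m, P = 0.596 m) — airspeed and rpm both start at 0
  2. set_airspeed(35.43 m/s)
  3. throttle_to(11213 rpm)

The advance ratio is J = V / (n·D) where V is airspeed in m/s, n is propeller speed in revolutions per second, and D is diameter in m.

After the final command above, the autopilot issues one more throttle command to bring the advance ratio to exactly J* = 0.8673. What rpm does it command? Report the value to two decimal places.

set_propeller: D = 0.72 m, P = 0.596 m (p = P/D = 0.827778); state ← (V=0, rpm=0)
set_airspeed(35.43): V ← 35.43 m/s
throttle_to(11213): rpm ← 11213
final state: V = 35.43 m/s, rpm = 11213 → n = rpm/60 = 186.883333 rev/s
target J* = 0.8673; solve J* = V/(n·D) for n: n = V/(J*·D) = 35.43/(0.8673 × 0.72) = 56.737384 rev/s
rpm = 60·n = 3404.243053

rpm = 3404.24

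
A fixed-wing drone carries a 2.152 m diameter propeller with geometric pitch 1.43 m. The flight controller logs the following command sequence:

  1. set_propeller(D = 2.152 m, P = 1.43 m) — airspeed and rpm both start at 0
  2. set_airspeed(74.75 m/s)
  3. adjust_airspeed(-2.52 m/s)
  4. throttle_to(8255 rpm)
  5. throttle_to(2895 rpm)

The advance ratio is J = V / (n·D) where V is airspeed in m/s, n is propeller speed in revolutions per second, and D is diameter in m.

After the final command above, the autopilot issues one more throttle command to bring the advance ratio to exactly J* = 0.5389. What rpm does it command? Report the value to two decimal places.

set_propeller: D = 2.152 m, P = 1.43 m (p = P/D = 0.664498); state ← (V=0, rpm=0)
set_airspeed(74.75): V ← 74.75 m/s
adjust_airspeed(-2.52): V ← 74.75 -2.52 = 72.23 m/s
throttle_to(8255): rpm ← 8255
throttle_to(2895): rpm ← 2895
final state: V = 72.23 m/s, rpm = 2895 → n = rpm/60 = 48.250000 rev/s
target J* = 0.5389; solve J* = V/(n·D) for n: n = V/(J*·D) = 72.23/(0.5389 × 2.152) = 62.282662 rev/s
rpm = 60·n = 3736.959702

rpm = 3736.96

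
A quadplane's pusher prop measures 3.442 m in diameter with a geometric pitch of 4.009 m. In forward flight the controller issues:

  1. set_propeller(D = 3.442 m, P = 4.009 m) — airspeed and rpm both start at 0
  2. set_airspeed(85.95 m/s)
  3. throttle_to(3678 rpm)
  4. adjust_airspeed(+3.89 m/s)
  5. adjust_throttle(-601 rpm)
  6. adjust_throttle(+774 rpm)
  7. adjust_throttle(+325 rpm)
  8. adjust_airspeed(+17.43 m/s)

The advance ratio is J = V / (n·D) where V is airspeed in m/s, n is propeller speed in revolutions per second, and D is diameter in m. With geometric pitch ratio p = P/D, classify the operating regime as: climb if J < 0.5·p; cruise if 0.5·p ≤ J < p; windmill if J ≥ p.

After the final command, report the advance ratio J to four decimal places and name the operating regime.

set_propeller: D = 3.442 m, P = 4.009 m (p = P/D = 1.164730); state ← (V=0, rpm=0)
set_airspeed(85.95): V ← 85.95 m/s
throttle_to(3678): rpm ← 3678
adjust_airspeed(+3.89): V ← 85.95 +3.89 = 89.84 m/s
adjust_throttle(-601): rpm ← 3678 -601 = 3077
adjust_throttle(+774): rpm ← 3077 +774 = 3851
adjust_throttle(+325): rpm ← 3851 +325 = 4176
adjust_airspeed(+17.43): V ← 89.84 +17.43 = 107.27 m/s
final state: V = 107.27 m/s, rpm = 4176 → n = rpm/60 = 69.600000 rev/s
J = V / (n·D) = 107.27 / (69.600000 × 3.442) = 0.447773
regime bands: climb J<0.5824 | cruise [0.5824, 1.1647) | windmill J≥1.1647
J = 0.4478 → climb

J = 0.4478, regime = climb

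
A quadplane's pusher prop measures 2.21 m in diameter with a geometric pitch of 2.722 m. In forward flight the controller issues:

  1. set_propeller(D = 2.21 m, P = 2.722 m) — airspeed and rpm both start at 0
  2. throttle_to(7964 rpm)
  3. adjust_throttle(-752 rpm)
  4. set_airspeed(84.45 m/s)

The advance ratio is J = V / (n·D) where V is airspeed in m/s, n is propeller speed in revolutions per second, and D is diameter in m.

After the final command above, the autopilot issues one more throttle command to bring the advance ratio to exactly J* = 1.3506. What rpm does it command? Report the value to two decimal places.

set_propeller: D = 2.21 m, P = 2.722 m (p = P/D = 1.231674); state ← (V=0, rpm=0)
throttle_to(7964): rpm ← 7964
adjust_throttle(-752): rpm ← 7964 -752 = 7212
set_airspeed(84.45): V ← 84.45 m/s
final state: V = 84.45 m/s, rpm = 7212 → n = rpm/60 = 120.200000 rev/s
target J* = 1.3506; solve J* = V/(n·D) for n: n = V/(J*·D) = 84.45/(1.3506 × 2.21) = 28.293107 rev/s
rpm = 60·n = 1697.586392

rpm = 1697.59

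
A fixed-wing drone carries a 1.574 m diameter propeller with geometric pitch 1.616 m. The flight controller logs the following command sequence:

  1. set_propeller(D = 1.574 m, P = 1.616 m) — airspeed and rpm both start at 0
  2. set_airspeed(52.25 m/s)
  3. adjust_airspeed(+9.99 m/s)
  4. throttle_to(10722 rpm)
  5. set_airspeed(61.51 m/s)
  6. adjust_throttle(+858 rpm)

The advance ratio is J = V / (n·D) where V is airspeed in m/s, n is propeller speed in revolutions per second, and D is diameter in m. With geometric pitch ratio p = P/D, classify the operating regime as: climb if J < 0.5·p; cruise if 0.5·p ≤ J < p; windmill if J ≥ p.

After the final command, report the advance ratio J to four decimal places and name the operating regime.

J = 0.2025, regime = climb

set_propeller: D = 1.574 m, P = 1.616 m (p = P/D = 1.026684); state ← (V=0, rpm=0)
set_airspeed(52.25): V ← 52.25 m/s
adjust_airspeed(+9.99): V ← 52.25 +9.99 = 62.24 m/s
throttle_to(10722): rpm ← 10722
set_airspeed(61.51): V ← 61.51 m/s
adjust_throttle(+858): rpm ← 10722 +858 = 11580
final state: V = 61.51 m/s, rpm = 11580 → n = rpm/60 = 193.000000 rev/s
J = V / (n·D) = 61.51 / (193.000000 × 1.574) = 0.202481
regime bands: climb J<0.5133 | cruise [0.5133, 1.0267) | windmill J≥1.0267
J = 0.2025 → climb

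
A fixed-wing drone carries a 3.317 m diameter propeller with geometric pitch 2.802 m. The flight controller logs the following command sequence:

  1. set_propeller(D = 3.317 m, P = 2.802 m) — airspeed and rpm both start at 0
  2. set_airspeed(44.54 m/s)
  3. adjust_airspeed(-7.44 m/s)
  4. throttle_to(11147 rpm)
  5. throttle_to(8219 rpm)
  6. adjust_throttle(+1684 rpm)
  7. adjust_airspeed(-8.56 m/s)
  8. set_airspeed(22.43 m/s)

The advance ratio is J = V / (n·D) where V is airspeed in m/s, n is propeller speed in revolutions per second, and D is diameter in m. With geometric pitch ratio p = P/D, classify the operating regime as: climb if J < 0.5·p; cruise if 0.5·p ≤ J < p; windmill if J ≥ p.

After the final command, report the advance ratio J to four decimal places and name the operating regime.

set_propeller: D = 3.317 m, P = 2.802 m (p = P/D = 0.844739); state ← (V=0, rpm=0)
set_airspeed(44.54): V ← 44.54 m/s
adjust_airspeed(-7.44): V ← 44.54 -7.44 = 37.1 m/s
throttle_to(11147): rpm ← 11147
throttle_to(8219): rpm ← 8219
adjust_throttle(+1684): rpm ← 8219 +1684 = 9903
adjust_airspeed(-8.56): V ← 37.1 -8.56 = 28.54 m/s
set_airspeed(22.43): V ← 22.43 m/s
final state: V = 22.43 m/s, rpm = 9903 → n = rpm/60 = 165.050000 rev/s
J = V / (n·D) = 22.43 / (165.050000 × 3.317) = 0.040970
regime bands: climb J<0.4224 | cruise [0.4224, 0.8447) | windmill J≥0.8447
J = 0.0410 → climb

J = 0.0410, regime = climb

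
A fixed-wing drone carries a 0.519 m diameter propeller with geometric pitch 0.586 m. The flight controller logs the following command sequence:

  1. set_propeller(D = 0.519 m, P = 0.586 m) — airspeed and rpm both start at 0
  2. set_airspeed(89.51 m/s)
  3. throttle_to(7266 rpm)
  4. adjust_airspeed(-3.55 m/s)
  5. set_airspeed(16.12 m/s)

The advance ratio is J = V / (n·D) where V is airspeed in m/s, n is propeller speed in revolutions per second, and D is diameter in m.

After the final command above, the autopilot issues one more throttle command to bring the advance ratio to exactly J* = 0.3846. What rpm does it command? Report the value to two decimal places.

rpm = 4845.51

set_propeller: D = 0.519 m, P = 0.586 m (p = P/D = 1.129094); state ← (V=0, rpm=0)
set_airspeed(89.51): V ← 89.51 m/s
throttle_to(7266): rpm ← 7266
adjust_airspeed(-3.55): V ← 89.51 -3.55 = 85.96 m/s
set_airspeed(16.12): V ← 16.12 m/s
final state: V = 16.12 m/s, rpm = 7266 → n = rpm/60 = 121.100000 rev/s
target J* = 0.3846; solve J* = V/(n·D) for n: n = V/(J*·D) = 16.12/(0.3846 × 0.519) = 80.758529 rev/s
rpm = 60·n = 4845.511740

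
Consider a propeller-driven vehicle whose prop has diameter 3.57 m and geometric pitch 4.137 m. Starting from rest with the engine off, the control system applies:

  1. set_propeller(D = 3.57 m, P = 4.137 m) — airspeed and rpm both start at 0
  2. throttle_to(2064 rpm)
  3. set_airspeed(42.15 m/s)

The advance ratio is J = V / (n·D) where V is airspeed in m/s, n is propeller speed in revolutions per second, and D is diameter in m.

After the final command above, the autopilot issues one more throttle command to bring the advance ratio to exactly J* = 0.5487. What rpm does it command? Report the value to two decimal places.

rpm = 1291.06

set_propeller: D = 3.57 m, P = 4.137 m (p = P/D = 1.158824); state ← (V=0, rpm=0)
throttle_to(2064): rpm ← 2064
set_airspeed(42.15): V ← 42.15 m/s
final state: V = 42.15 m/s, rpm = 2064 → n = rpm/60 = 34.400000 rev/s
target J* = 0.5487; solve J* = V/(n·D) for n: n = V/(J*·D) = 42.15/(0.5487 × 3.57) = 21.517628 rev/s
rpm = 60·n = 1291.057702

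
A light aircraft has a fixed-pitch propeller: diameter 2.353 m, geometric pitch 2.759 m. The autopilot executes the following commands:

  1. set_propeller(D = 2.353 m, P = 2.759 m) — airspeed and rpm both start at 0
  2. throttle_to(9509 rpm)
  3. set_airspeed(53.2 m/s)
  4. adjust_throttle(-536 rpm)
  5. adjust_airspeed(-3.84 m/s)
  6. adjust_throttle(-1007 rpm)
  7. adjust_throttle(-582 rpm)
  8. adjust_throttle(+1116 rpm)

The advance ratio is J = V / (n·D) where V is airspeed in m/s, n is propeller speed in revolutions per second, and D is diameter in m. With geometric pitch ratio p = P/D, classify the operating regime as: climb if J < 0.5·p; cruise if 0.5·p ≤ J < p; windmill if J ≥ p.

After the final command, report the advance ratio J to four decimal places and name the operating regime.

set_propeller: D = 2.353 m, P = 2.759 m (p = P/D = 1.172546); state ← (V=0, rpm=0)
throttle_to(9509): rpm ← 9509
set_airspeed(53.2): V ← 53.2 m/s
adjust_throttle(-536): rpm ← 9509 -536 = 8973
adjust_airspeed(-3.84): V ← 53.2 -3.84 = 49.36 m/s
adjust_throttle(-1007): rpm ← 8973 -1007 = 7966
adjust_throttle(-582): rpm ← 7966 -582 = 7384
adjust_throttle(+1116): rpm ← 7384 +1116 = 8500
final state: V = 49.36 m/s, rpm = 8500 → n = rpm/60 = 141.666667 rev/s
J = V / (n·D) = 49.36 / (141.666667 × 2.353) = 0.148076
regime bands: climb J<0.5863 | cruise [0.5863, 1.1725) | windmill J≥1.1725
J = 0.1481 → climb

J = 0.1481, regime = climb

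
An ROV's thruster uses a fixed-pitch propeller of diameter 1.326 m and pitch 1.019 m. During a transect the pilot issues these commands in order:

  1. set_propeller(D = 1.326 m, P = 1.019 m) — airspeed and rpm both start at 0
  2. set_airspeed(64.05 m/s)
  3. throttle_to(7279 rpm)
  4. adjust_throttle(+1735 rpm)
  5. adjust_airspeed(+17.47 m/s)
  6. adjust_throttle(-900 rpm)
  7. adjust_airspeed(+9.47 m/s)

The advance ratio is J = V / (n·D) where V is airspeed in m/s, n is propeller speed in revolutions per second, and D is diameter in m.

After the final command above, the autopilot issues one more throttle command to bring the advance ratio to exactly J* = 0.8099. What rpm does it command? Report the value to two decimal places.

rpm = 5083.58

set_propeller: D = 1.326 m, P = 1.019 m (p = P/D = 0.768477); state ← (V=0, rpm=0)
set_airspeed(64.05): V ← 64.05 m/s
throttle_to(7279): rpm ← 7279
adjust_throttle(+1735): rpm ← 7279 +1735 = 9014
adjust_airspeed(+17.47): V ← 64.05 +17.47 = 81.52 m/s
adjust_throttle(-900): rpm ← 9014 -900 = 8114
adjust_airspeed(+9.47): V ← 81.52 +9.47 = 90.99 m/s
final state: V = 90.99 m/s, rpm = 8114 → n = rpm/60 = 135.233333 rev/s
target J* = 0.8099; solve J* = V/(n·D) for n: n = V/(J*·D) = 90.99/(0.8099 × 1.326) = 84.726398 rev/s
rpm = 60·n = 5083.583862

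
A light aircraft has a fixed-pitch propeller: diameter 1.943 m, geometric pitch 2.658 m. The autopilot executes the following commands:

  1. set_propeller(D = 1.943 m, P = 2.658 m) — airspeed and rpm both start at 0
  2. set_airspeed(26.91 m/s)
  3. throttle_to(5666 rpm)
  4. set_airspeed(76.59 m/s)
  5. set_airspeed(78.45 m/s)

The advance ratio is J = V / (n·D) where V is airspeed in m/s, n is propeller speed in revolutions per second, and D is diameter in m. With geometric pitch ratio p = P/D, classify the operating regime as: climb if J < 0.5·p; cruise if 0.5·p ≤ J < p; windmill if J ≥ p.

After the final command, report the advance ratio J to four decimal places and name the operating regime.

set_propeller: D = 1.943 m, P = 2.658 m (p = P/D = 1.367988); state ← (V=0, rpm=0)
set_airspeed(26.91): V ← 26.91 m/s
throttle_to(5666): rpm ← 5666
set_airspeed(76.59): V ← 76.59 m/s
set_airspeed(78.45): V ← 78.45 m/s
final state: V = 78.45 m/s, rpm = 5666 → n = rpm/60 = 94.433333 rev/s
J = V / (n·D) = 78.45 / (94.433333 × 1.943) = 0.427558
regime bands: climb J<0.6840 | cruise [0.6840, 1.3680) | windmill J≥1.3680
J = 0.4276 → climb

J = 0.4276, regime = climb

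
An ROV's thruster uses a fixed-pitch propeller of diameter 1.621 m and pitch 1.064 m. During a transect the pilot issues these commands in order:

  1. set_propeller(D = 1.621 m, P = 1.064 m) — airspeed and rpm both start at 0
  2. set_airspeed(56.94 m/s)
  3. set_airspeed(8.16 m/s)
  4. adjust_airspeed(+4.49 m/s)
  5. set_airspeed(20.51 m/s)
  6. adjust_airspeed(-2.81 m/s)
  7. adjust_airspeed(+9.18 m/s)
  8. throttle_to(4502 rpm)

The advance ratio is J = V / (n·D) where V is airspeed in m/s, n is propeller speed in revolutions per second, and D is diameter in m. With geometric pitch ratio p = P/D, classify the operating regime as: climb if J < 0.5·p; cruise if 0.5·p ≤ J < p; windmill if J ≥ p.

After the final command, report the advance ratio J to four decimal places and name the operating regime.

set_propeller: D = 1.621 m, P = 1.064 m (p = P/D = 0.656385); state ← (V=0, rpm=0)
set_airspeed(56.94): V ← 56.94 m/s
set_airspeed(8.16): V ← 8.16 m/s
adjust_airspeed(+4.49): V ← 8.16 +4.49 = 12.65 m/s
set_airspeed(20.51): V ← 20.51 m/s
adjust_airspeed(-2.81): V ← 20.51 -2.81 = 17.7 m/s
adjust_airspeed(+9.18): V ← 17.7 +9.18 = 26.88 m/s
throttle_to(4502): rpm ← 4502
final state: V = 26.88 m/s, rpm = 4502 → n = rpm/60 = 75.033333 rev/s
J = V / (n·D) = 26.88 / (75.033333 × 1.621) = 0.221000
regime bands: climb J<0.3282 | cruise [0.3282, 0.6564) | windmill J≥0.6564
J = 0.2210 → climb

J = 0.2210, regime = climb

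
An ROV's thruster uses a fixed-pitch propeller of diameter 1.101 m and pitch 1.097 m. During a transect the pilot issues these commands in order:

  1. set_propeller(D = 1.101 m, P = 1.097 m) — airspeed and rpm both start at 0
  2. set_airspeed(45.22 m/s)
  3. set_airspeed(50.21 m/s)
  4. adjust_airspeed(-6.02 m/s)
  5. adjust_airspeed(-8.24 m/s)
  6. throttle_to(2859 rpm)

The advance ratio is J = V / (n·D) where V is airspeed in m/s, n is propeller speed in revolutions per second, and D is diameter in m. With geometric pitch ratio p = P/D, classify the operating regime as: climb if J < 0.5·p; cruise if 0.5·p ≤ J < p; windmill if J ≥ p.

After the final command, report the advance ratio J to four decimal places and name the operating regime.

set_propeller: D = 1.101 m, P = 1.097 m (p = P/D = 0.996367); state ← (V=0, rpm=0)
set_airspeed(45.22): V ← 45.22 m/s
set_airspeed(50.21): V ← 50.21 m/s
adjust_airspeed(-6.02): V ← 50.21 -6.02 = 44.19 m/s
adjust_airspeed(-8.24): V ← 44.19 -8.24 = 35.95 m/s
throttle_to(2859): rpm ← 2859
final state: V = 35.95 m/s, rpm = 2859 → n = rpm/60 = 47.650000 rev/s
J = V / (n·D) = 35.95 / (47.650000 × 1.101) = 0.685249
regime bands: climb J<0.4982 | cruise [0.4982, 0.9964) | windmill J≥0.9964
J = 0.6852 → cruise

J = 0.6852, regime = cruise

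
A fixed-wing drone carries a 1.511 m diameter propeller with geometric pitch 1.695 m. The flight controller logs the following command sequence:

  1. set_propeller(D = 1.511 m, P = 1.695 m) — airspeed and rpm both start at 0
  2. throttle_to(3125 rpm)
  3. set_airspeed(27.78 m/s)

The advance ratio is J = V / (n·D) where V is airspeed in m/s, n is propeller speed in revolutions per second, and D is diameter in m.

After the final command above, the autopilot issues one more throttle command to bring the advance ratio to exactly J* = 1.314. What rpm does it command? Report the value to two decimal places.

set_propeller: D = 1.511 m, P = 1.695 m (p = P/D = 1.121774); state ← (V=0, rpm=0)
throttle_to(3125): rpm ← 3125
set_airspeed(27.78): V ← 27.78 m/s
final state: V = 27.78 m/s, rpm = 3125 → n = rpm/60 = 52.083333 rev/s
target J* = 1.314; solve J* = V/(n·D) for n: n = V/(J*·D) = 27.78/(1.314 × 1.511) = 13.991762 rev/s
rpm = 60·n = 839.505725

rpm = 839.51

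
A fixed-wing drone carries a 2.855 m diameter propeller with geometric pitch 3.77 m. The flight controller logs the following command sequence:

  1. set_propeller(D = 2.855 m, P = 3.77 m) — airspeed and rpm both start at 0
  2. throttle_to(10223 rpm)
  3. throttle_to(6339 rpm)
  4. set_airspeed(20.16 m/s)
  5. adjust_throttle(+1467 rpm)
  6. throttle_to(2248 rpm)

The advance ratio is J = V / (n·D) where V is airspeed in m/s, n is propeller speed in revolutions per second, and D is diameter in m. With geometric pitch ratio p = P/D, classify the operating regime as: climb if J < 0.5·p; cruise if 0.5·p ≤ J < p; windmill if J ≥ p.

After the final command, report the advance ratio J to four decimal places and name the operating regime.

J = 0.1885, regime = climb

set_propeller: D = 2.855 m, P = 3.77 m (p = P/D = 1.320490); state ← (V=0, rpm=0)
throttle_to(10223): rpm ← 10223
throttle_to(6339): rpm ← 6339
set_airspeed(20.16): V ← 20.16 m/s
adjust_throttle(+1467): rpm ← 6339 +1467 = 7806
throttle_to(2248): rpm ← 2248
final state: V = 20.16 m/s, rpm = 2248 → n = rpm/60 = 37.466667 rev/s
J = V / (n·D) = 20.16 / (37.466667 × 2.855) = 0.188469
regime bands: climb J<0.6602 | cruise [0.6602, 1.3205) | windmill J≥1.3205
J = 0.1885 → climb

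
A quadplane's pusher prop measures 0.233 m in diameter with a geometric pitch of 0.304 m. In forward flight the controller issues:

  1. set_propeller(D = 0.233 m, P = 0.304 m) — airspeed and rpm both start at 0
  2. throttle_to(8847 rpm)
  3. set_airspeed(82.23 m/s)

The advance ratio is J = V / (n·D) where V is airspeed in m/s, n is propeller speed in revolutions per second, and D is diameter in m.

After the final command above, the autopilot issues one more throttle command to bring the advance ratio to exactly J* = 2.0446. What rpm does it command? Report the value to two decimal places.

rpm = 10356.60

set_propeller: D = 0.233 m, P = 0.304 m (p = P/D = 1.304721); state ← (V=0, rpm=0)
throttle_to(8847): rpm ← 8847
set_airspeed(82.23): V ← 82.23 m/s
final state: V = 82.23 m/s, rpm = 8847 → n = rpm/60 = 147.450000 rev/s
target J* = 2.0446; solve J* = V/(n·D) for n: n = V/(J*·D) = 82.23/(2.0446 × 0.233) = 172.610024 rev/s
rpm = 60·n = 10356.601436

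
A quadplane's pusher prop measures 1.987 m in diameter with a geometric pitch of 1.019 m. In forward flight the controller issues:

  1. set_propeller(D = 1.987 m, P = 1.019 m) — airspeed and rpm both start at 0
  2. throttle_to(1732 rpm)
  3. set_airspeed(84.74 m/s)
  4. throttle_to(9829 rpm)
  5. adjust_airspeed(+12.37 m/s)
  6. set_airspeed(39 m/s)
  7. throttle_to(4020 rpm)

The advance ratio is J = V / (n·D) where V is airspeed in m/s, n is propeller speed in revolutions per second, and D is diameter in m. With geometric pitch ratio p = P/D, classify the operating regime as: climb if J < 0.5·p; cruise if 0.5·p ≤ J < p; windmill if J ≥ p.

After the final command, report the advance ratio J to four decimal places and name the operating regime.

set_propeller: D = 1.987 m, P = 1.019 m (p = P/D = 0.512833); state ← (V=0, rpm=0)
throttle_to(1732): rpm ← 1732
set_airspeed(84.74): V ← 84.74 m/s
throttle_to(9829): rpm ← 9829
adjust_airspeed(+12.37): V ← 84.74 +12.37 = 97.11 m/s
set_airspeed(39): V ← 39 m/s
throttle_to(4020): rpm ← 4020
final state: V = 39 m/s, rpm = 4020 → n = rpm/60 = 67.000000 rev/s
J = V / (n·D) = 39 / (67.000000 × 1.987) = 0.292949
regime bands: climb J<0.2564 | cruise [0.2564, 0.5128) | windmill J≥0.5128
J = 0.2929 → cruise

J = 0.2929, regime = cruise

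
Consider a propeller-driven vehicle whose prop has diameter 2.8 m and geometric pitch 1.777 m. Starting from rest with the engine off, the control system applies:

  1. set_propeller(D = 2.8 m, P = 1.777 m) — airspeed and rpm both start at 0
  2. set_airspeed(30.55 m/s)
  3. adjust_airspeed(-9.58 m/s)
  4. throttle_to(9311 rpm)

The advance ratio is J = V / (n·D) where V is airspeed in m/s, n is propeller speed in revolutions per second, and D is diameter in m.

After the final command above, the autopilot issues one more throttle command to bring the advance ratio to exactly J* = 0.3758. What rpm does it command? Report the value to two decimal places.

set_propeller: D = 2.8 m, P = 1.777 m (p = P/D = 0.634643); state ← (V=0, rpm=0)
set_airspeed(30.55): V ← 30.55 m/s
adjust_airspeed(-9.58): V ← 30.55 -9.58 = 20.97 m/s
throttle_to(9311): rpm ← 9311
final state: V = 20.97 m/s, rpm = 9311 → n = rpm/60 = 155.183333 rev/s
target J* = 0.3758; solve J* = V/(n·D) for n: n = V/(J*·D) = 20.97/(0.3758 × 2.8) = 19.928914 rev/s
rpm = 60·n = 1195.734813

rpm = 1195.73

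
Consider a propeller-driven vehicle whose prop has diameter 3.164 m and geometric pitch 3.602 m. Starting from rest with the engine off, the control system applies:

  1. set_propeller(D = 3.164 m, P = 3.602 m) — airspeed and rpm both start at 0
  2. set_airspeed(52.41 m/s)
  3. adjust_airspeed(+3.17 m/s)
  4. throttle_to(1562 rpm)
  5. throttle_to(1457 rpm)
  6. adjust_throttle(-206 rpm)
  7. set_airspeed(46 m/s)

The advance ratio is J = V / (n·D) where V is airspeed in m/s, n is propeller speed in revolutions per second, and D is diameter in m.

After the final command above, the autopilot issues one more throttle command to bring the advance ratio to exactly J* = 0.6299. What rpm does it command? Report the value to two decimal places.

rpm = 1384.84

set_propeller: D = 3.164 m, P = 3.602 m (p = P/D = 1.138432); state ← (V=0, rpm=0)
set_airspeed(52.41): V ← 52.41 m/s
adjust_airspeed(+3.17): V ← 52.41 +3.17 = 55.58 m/s
throttle_to(1562): rpm ← 1562
throttle_to(1457): rpm ← 1457
adjust_throttle(-206): rpm ← 1457 -206 = 1251
set_airspeed(46): V ← 46 m/s
final state: V = 46 m/s, rpm = 1251 → n = rpm/60 = 20.850000 rev/s
target J* = 0.6299; solve J* = V/(n·D) for n: n = V/(J*·D) = 46/(0.6299 × 3.164) = 23.080741 rev/s
rpm = 60·n = 1384.844463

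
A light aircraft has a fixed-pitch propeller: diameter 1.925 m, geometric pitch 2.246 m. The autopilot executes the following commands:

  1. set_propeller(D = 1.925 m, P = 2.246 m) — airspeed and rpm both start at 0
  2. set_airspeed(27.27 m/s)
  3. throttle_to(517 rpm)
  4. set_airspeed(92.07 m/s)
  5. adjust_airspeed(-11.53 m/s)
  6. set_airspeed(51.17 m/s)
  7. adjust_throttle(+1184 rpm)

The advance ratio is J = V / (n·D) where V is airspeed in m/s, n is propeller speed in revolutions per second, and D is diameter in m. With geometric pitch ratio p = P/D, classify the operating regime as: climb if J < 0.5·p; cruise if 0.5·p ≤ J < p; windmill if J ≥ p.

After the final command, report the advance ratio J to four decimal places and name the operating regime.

J = 0.9376, regime = cruise

set_propeller: D = 1.925 m, P = 2.246 m (p = P/D = 1.166753); state ← (V=0, rpm=0)
set_airspeed(27.27): V ← 27.27 m/s
throttle_to(517): rpm ← 517
set_airspeed(92.07): V ← 92.07 m/s
adjust_airspeed(-11.53): V ← 92.07 -11.53 = 80.54 m/s
set_airspeed(51.17): V ← 51.17 m/s
adjust_throttle(+1184): rpm ← 517 +1184 = 1701
final state: V = 51.17 m/s, rpm = 1701 → n = rpm/60 = 28.350000 rev/s
J = V / (n·D) = 51.17 / (28.350000 × 1.925) = 0.937630
regime bands: climb J<0.5834 | cruise [0.5834, 1.1668) | windmill J≥1.1668
J = 0.9376 → cruise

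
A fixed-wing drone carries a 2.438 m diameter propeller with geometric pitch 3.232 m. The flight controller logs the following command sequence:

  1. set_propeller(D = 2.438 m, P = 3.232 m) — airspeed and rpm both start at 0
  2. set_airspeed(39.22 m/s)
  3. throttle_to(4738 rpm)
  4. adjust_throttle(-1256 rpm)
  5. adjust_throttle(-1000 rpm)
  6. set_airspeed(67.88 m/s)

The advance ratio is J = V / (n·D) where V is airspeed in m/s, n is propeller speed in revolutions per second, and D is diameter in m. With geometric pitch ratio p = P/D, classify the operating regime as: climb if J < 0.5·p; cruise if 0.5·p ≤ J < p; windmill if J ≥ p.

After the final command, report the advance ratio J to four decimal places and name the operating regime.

set_propeller: D = 2.438 m, P = 3.232 m (p = P/D = 1.325677); state ← (V=0, rpm=0)
set_airspeed(39.22): V ← 39.22 m/s
throttle_to(4738): rpm ← 4738
adjust_throttle(-1256): rpm ← 4738 -1256 = 3482
adjust_throttle(-1000): rpm ← 3482 -1000 = 2482
set_airspeed(67.88): V ← 67.88 m/s
final state: V = 67.88 m/s, rpm = 2482 → n = rpm/60 = 41.366667 rev/s
J = V / (n·D) = 67.88 / (41.366667 × 2.438) = 0.673066
regime bands: climb J<0.6628 | cruise [0.6628, 1.3257) | windmill J≥1.3257
J = 0.6731 → cruise

J = 0.6731, regime = cruise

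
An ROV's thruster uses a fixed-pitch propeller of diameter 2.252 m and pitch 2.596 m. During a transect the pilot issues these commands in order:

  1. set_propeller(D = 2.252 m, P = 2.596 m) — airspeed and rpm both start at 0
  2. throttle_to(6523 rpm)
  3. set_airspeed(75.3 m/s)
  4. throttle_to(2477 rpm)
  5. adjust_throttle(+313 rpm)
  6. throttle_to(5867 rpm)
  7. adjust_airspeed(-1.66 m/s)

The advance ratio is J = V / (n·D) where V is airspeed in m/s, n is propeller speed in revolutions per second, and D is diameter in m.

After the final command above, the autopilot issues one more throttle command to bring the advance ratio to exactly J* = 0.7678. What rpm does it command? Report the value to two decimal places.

rpm = 2555.34

set_propeller: D = 2.252 m, P = 2.596 m (p = P/D = 1.152753); state ← (V=0, rpm=0)
throttle_to(6523): rpm ← 6523
set_airspeed(75.3): V ← 75.3 m/s
throttle_to(2477): rpm ← 2477
adjust_throttle(+313): rpm ← 2477 +313 = 2790
throttle_to(5867): rpm ← 5867
adjust_airspeed(-1.66): V ← 75.3 -1.66 = 73.64 m/s
final state: V = 73.64 m/s, rpm = 5867 → n = rpm/60 = 97.783333 rev/s
target J* = 0.7678; solve J* = V/(n·D) for n: n = V/(J*·D) = 73.64/(0.7678 × 2.252) = 42.588985 rev/s
rpm = 60·n = 2555.339076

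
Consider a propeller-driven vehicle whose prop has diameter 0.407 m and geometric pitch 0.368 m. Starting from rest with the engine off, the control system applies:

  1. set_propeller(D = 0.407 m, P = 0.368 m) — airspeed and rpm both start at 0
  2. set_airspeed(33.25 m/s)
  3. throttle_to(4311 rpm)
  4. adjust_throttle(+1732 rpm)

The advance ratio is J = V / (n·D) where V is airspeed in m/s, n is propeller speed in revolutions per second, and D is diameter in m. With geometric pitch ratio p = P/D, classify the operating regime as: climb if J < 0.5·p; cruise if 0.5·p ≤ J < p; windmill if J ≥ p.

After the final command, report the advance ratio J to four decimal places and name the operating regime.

set_propeller: D = 0.407 m, P = 0.368 m (p = P/D = 0.904177); state ← (V=0, rpm=0)
set_airspeed(33.25): V ← 33.25 m/s
throttle_to(4311): rpm ← 4311
adjust_throttle(+1732): rpm ← 4311 +1732 = 6043
final state: V = 33.25 m/s, rpm = 6043 → n = rpm/60 = 100.716667 rev/s
J = V / (n·D) = 33.25 / (100.716667 × 0.407) = 0.811140
regime bands: climb J<0.4521 | cruise [0.4521, 0.9042) | windmill J≥0.9042
J = 0.8111 → cruise

J = 0.8111, regime = cruise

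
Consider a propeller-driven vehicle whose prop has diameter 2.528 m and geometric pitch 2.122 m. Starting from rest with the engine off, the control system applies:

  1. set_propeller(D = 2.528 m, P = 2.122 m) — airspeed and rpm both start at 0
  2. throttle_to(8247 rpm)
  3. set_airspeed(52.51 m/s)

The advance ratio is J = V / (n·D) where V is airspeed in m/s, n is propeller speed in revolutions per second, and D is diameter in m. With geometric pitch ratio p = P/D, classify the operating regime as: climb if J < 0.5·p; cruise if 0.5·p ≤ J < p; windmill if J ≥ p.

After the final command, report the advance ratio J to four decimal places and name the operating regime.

set_propeller: D = 2.528 m, P = 2.122 m (p = P/D = 0.839399); state ← (V=0, rpm=0)
throttle_to(8247): rpm ← 8247
set_airspeed(52.51): V ← 52.51 m/s
final state: V = 52.51 m/s, rpm = 8247 → n = rpm/60 = 137.450000 rev/s
J = V / (n·D) = 52.51 / (137.450000 × 2.528) = 0.151119
regime bands: climb J<0.4197 | cruise [0.4197, 0.8394) | windmill J≥0.8394
J = 0.1511 → climb

J = 0.1511, regime = climb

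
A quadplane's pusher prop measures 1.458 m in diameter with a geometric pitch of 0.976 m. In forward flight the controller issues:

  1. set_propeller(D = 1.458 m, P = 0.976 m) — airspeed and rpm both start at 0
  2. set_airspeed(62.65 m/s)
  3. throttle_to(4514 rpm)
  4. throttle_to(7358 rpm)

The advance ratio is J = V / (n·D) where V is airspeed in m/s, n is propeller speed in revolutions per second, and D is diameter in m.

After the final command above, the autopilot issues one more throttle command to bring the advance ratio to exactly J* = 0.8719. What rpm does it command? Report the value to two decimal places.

set_propeller: D = 1.458 m, P = 0.976 m (p = P/D = 0.669410); state ← (V=0, rpm=0)
set_airspeed(62.65): V ← 62.65 m/s
throttle_to(4514): rpm ← 4514
throttle_to(7358): rpm ← 7358
final state: V = 62.65 m/s, rpm = 7358 → n = rpm/60 = 122.633333 rev/s
target J* = 0.8719; solve J* = V/(n·D) for n: n = V/(J*·D) = 62.65/(0.8719 × 1.458) = 49.282970 rev/s
rpm = 60·n = 2956.978209

rpm = 2956.98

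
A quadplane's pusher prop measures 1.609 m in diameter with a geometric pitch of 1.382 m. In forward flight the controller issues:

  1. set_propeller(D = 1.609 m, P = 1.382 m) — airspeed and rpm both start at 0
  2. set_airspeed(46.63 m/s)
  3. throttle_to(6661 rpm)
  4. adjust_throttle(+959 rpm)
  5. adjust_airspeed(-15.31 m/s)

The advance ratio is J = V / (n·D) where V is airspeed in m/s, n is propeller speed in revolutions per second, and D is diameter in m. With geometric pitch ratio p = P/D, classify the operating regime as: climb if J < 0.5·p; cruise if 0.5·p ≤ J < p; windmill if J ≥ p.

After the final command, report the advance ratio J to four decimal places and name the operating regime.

J = 0.1533, regime = climb

set_propeller: D = 1.609 m, P = 1.382 m (p = P/D = 0.858919); state ← (V=0, rpm=0)
set_airspeed(46.63): V ← 46.63 m/s
throttle_to(6661): rpm ← 6661
adjust_throttle(+959): rpm ← 6661 +959 = 7620
adjust_airspeed(-15.31): V ← 46.63 -15.31 = 31.32 m/s
final state: V = 31.32 m/s, rpm = 7620 → n = rpm/60 = 127.000000 rev/s
J = V / (n·D) = 31.32 / (127.000000 × 1.609) = 0.153272
regime bands: climb J<0.4295 | cruise [0.4295, 0.8589) | windmill J≥0.8589
J = 0.1533 → climb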